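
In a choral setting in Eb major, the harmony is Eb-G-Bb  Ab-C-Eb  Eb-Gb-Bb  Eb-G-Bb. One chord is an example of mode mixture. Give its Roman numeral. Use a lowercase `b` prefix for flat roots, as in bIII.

The diatonic triads in Eb major are Eb, Fm, Gm, Ab, Bb, Cm, Ddim. Eb–G–Bb = Eb and Ab–C–Eb = Ab are both diatonic. Eb–Gb–Bb is not: scale degree 1 in Eb major carries Eb (I). In Eb minor the chord on that degree is Ebm, so here it functions as i, borrowed from the parallel minor.

i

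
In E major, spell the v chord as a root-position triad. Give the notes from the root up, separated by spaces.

B D F#

The root, B, is scale degree 5 — the same note in E major and E minor; only the chord quality changes. Stacking thirds in E minor on B gives B–D–F#.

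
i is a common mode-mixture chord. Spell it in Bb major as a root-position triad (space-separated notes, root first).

Bb Db F

i is built on scale degree 1, which is Bb in both Bb major and its parallel. Building the minor chord from the parallel minor on Bb: Bb–Db–F.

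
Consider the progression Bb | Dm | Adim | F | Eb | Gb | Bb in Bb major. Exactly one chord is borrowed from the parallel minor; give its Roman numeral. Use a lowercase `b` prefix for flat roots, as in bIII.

bVI

In Bb major the diatonic chords are Bb, Cm, Dm, Eb, F, Gm, Adim. Of the given chords, Bb, Dm, Adim, F and Eb are diatonic. Gb (Gb–Bb–Db) is not: scale degree 6 in Bb major carries Gm (vi). In Bb minor the chord on that degree is Gb, so here it functions as bVI, borrowed from the parallel minor.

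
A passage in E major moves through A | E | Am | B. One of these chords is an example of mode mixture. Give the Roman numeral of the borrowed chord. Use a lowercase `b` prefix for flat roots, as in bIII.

iv

E major has the diatonic set E, F#m, G#m, A, B, C#m, D#dim. Of the given chords, A, E and B are diatonic. But Am (A–C–E) is foreign: the diatonic IV on degree 4 is A, whereas Am comes from E minor. It is labeled iv.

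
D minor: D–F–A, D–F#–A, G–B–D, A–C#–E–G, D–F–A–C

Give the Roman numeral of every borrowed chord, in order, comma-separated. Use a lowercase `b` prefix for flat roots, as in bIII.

D minor has the diatonic set Dm, Edim, F, Gm, A, Bb, C (with V from harmonic minor). D–F–A = Dm, A–C#–E–G = A7 and D–F–A–C = Dm7 all belong to that set. But D–F#–A is foreign: the diatonic i on degree 1 is Dm, whereas D comes from D major. It is labeled I. But G–B–D is foreign: the diatonic iv on degree 4 is Gm, whereas G comes from D major. It is labeled IV.

I, IV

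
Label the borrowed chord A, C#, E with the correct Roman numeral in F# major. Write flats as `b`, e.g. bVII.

bIII

A is the lowered form of scale degree 3 in F# major (the diatonic degree 3 is A#). The diatonic chord on degree 3 would be A#m (iii), but A–C#–E is the major chord from F# minor. As a borrowed chord it is labeled bIII.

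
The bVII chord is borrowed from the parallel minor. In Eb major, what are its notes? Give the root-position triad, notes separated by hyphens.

Db-F-Ab

Scale degree 7 in Eb major is D. bVII uses the lowered form, Db, taken from Eb minor. In Eb minor the chord on Db is Db–F–Ab.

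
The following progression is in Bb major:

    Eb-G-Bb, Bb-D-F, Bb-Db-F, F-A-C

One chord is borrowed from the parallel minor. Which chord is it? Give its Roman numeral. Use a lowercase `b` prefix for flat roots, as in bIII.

The diatonic triads in Bb major are Bb, Cm, Dm, Eb, F, Gm, Adim. Of the given chords, Eb–G–Bb = Eb, Bb–D–F = Bb and F–A–C = F are diatonic. Bb–Db–F is not: scale degree 1 in Bb major carries Bb (I). In Bb minor the chord on that degree is Bbm, so here it functions as i, borrowed from the parallel minor.

i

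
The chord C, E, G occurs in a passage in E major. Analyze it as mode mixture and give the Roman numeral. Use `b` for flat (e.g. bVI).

bVI

C is the lowered form of scale degree 6 in E major (the diatonic degree 6 is C#). The diatonic chord on degree 6 would be C#m (vi), but C–E–G is the major chord from E minor. As a borrowed chord it is labeled bVI.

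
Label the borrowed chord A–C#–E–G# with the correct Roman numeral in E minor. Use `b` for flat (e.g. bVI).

IVmaj7

A is scale degree 4 in E minor. Diatonically E minor has Am (iv) on that degree; A–C#–E–G# is instead the major-seventh chord native to E major, so it takes the label IVmaj7.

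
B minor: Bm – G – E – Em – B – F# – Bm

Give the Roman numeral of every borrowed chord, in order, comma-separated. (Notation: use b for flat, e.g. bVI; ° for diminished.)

IV, I

B minor has the diatonic set Bm, C#dim, D, Em, F#, G, A (with V from harmonic minor). Of the given chords, Bm, G, Em and F# are diatonic. E (E–G#–B) is not: scale degree 4 in B minor carries Em (iv). In B major the chord on that degree is E, so here it functions as IV, borrowed from the parallel major. B (B–D#–F#) is not: scale degree 1 in B minor carries Bm (i). In B major the chord on that degree is B, so here it functions as I, borrowed from the parallel major.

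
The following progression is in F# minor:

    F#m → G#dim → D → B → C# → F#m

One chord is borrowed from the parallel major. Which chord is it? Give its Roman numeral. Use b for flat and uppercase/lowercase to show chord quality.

IV

The diatonic triads in F# minor (with V from harmonic minor) are F#m, G#dim, A, Bm, C#, D, E. F#m, G#dim, D and C# are all diatonic. But B (B–D#–F#) is foreign: the diatonic iv on degree 4 is Bm, whereas B comes from F# major. It is labeled IV.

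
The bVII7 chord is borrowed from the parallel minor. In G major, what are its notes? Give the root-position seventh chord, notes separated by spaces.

bVII7 is built on the lowered scale degree 7. In G major degree 7 is F#; lowered it becomes F. Building the dominant-seventh chord from the parallel minor on F: F–A–C–Eb.

F A C Eb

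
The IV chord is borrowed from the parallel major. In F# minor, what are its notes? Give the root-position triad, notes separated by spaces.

B D# F#

IV is built on scale degree 4, which is B in both F# minor and its parallel. In F# major the chord on B is B–D#–F#.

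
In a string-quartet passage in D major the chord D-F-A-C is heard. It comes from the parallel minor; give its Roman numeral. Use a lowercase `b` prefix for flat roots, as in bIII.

i7

The root D is the diatonic 1st degree of D major; the borrowing shows in the chord quality. D–F–A–C is a minor-seventh chord — the form found in D minor, not the diatonic I (D). Borrowed into D major it is written i7.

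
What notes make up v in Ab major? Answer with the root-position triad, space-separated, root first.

v is built on scale degree 5, which is Eb in both Ab major and its parallel. Stacking thirds in Ab minor on Eb gives Eb–Gb–Bb.

Eb Gb Bb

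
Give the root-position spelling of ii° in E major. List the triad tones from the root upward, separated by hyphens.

F#-A-C

The root, F#, is scale degree 2 — the same note in E major and E minor; only the chord quality changes. Stacking thirds in E minor on F# gives F#–A–C.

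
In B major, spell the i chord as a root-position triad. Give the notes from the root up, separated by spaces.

B D F#

i is built on scale degree 1, which is B in both B major and its parallel. Building the minor chord from the parallel minor on B: B–D–F#.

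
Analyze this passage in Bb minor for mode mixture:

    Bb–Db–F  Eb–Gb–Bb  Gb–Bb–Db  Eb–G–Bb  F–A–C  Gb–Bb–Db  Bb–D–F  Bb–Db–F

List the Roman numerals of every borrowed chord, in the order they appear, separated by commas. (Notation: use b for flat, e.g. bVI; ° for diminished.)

IV, I

Bb minor has the diatonic set Bbm, Cdim, Db, Ebm, F, Gb, Ab (with V from harmonic minor). Bb–Db–F = Bbm, Eb–Gb–Bb = Ebm, Gb–Bb–Db = Gb and F–A–C = F all belong to that set. Eb–G–Bb is not: scale degree 4 in Bb minor carries Ebm (iv). In Bb major the chord on that degree is Eb, so here it functions as IV, borrowed from the parallel major. But Bb–D–F is foreign: the diatonic i on degree 1 is Bbm, whereas Bb comes from Bb major. It is labeled I.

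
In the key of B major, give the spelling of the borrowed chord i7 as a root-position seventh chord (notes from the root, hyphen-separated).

B-D-F#-A

The root, B, is scale degree 1 — the same note in B major and B minor; only the chord quality changes. Building the minor-seventh chord from the parallel minor on B: B–D–F#–A.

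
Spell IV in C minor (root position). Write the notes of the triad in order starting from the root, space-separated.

IV is built on scale degree 4, which is F in both C minor and its parallel. In C major the chord on F is F–A–C.

F A C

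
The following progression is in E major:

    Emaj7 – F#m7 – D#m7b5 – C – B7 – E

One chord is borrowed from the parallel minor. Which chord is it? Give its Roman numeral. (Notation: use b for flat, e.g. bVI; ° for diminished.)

E major has the diatonic set E, F#m, G#m, A, B, C#m, D#dim. Of the given chords, Emaj7, F#m7, D#m7b5, B7 and E are diatonic. But C (C–E–G) is foreign: the diatonic vi on degree 6 is C#m, whereas C comes from E minor. It is labeled bVI.

bVI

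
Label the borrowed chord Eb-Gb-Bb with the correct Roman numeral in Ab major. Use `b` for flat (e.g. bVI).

The root Eb is the diatonic 5th degree of Ab major; the borrowing shows in the chord quality. Eb–Gb–Bb is a minor chord — the form found in Ab minor, not the diatonic V (Eb). Borrowed into Ab major it is written v.

v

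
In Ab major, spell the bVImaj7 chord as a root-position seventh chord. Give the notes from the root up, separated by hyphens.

bVImaj7 is built on the lowered scale degree 6. In Ab major degree 6 is F; lowered it becomes Fb. In Ab minor the chord on Fb is Fb–Ab–Cb–Eb.

Fb-Ab-Cb-Eb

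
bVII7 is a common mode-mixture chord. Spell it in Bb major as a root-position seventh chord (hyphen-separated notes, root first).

bVII7 is built on the lowered scale degree 7. In Bb major degree 7 is A; lowered it becomes Ab. Stacking thirds in Bb minor on Ab gives Ab–C–Eb–Gb.

Ab-C-Eb-Gb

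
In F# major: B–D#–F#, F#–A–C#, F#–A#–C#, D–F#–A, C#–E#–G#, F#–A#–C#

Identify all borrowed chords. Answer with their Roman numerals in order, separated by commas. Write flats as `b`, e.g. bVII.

i, bVI

The diatonic triads in F# major are F#, G#m, A#m, B, C#, D#m, E#dim. B–D#–F# = B, F#–A#–C# = F# and C#–E#–G# = C# all belong to that set. But F#–A–C# is foreign: the diatonic I on degree 1 is F#, whereas F#m comes from F# minor. It is labeled i. D–F#–A doesn't fit — on degree 6 F# major would have D#m (vi). D is the degree-6 chord of F# minor, so it is the borrowed bVI.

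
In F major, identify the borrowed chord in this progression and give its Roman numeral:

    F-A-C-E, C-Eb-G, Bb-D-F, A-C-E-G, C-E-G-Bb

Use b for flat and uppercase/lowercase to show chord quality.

v

The diatonic triads in F major are F, Gm, Am, Bb, C, Dm, Edim. F–A–C–E = Fmaj7, Bb–D–F = Bb, A–C–E–G = Am7 and C–E–G–Bb = C7 all belong to that set. C–Eb–G is not: scale degree 5 in F major carries C (V). In F minor the chord on that degree is Cm, so here it functions as v, borrowed from the parallel minor.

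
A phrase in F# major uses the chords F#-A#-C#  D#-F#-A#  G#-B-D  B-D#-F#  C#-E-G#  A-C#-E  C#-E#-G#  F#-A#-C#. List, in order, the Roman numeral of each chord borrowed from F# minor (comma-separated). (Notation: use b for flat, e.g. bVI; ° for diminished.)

ii°, v, bIII

F# major has the diatonic set F#, G#m, A#m, B, C#, D#m, E#dim. F#–A#–C# = F#, D#–F#–A# = D#m, B–D#–F# = B and C#–E#–G# = C# all belong to that set. G#–B–D is not: scale degree 2 in F# major carries G#m (ii). In F# minor the chord on that degree is G#dim, so here it functions as ii°, borrowed from the parallel minor. C#–E–G# doesn't fit — on degree 5 F# major would have C# (V). C#m is the degree-5 chord of F# minor, so it is the borrowed v. But A–C#–E is foreign: the diatonic iii on degree 3 is A#m, whereas A comes from F# minor. It is labeled bIII.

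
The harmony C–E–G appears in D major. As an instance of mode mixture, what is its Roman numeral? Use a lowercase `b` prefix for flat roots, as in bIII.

bVII

In D major scale degree 7 is C#; C is its lowered form, from D minor. C–E–G is a major chord — the form found in D minor, not the diatonic vii° (C#dim). Borrowed into D major it is written bVII.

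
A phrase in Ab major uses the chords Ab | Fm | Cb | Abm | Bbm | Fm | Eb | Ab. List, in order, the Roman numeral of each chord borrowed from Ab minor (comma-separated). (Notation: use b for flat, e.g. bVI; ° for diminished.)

The diatonic triads in Ab major are Ab, Bbm, Cm, Db, Eb, Fm, Gdim. Ab, Fm, Bbm and Eb all belong to that set. Cb (Cb–Eb–Gb) doesn't fit — on degree 3 Ab major would have Cm (iii). Cb is the degree-3 chord of Ab minor, so it is the borrowed bIII. But Abm (Ab–Cb–Eb) is foreign: the diatonic I on degree 1 is Ab, whereas Abm comes from Ab minor. It is labeled i.

bIII, i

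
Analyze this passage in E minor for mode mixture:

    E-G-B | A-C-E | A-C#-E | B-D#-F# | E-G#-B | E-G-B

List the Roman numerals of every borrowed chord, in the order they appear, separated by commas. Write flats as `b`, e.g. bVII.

In E minor (with V from harmonic minor) the diatonic chords are Em, F#dim, G, Am, B, C, D. E–G–B = Em, A–C–E = Am and B–D#–F# = B all belong to that set. But A–C#–E is foreign: the diatonic iv on degree 4 is Am, whereas A comes from E major. It is labeled IV. E–G#–B doesn't fit — on degree 1 E minor would have Em (i). E is the degree-1 chord of E major, so it is the borrowed I.

IV, I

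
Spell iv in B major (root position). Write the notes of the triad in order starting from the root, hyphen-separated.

E-G-B

The root, E, is scale degree 4 — the same note in B major and B minor; only the chord quality changes. Stacking thirds in B minor on E gives E–G–B.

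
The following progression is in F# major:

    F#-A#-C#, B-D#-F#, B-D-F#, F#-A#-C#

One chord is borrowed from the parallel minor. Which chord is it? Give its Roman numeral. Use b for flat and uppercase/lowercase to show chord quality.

F# major has the diatonic set F#, G#m, A#m, B, C#, D#m, E#dim. F#–A#–C# = F# and B–D#–F# = B are both diatonic. B–D–F# is not: scale degree 4 in F# major carries B (IV). In F# minor the chord on that degree is Bm, so here it functions as iv, borrowed from the parallel minor.

iv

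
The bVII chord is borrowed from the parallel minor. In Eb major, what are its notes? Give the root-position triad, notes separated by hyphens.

Scale degree 7 in Eb major is D. bVII uses the lowered form, Db, taken from Eb minor. Building the major chord from the parallel minor on Db: Db–F–Ab.

Db-F-Ab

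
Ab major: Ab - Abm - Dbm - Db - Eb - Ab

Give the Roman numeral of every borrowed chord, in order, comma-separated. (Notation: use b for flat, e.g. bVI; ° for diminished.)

i, iv

The diatonic triads in Ab major are Ab, Bbm, Cm, Db, Eb, Fm, Gdim. Of the given chords, Ab, Db and Eb are diatonic. But Abm (Ab–Cb–Eb) is foreign: the diatonic I on degree 1 is Ab, whereas Abm comes from Ab minor. It is labeled i. Dbm (Db–Fb–Ab) is not: scale degree 4 in Ab major carries Db (IV). In Ab minor the chord on that degree is Dbm, so here it functions as iv, borrowed from the parallel minor.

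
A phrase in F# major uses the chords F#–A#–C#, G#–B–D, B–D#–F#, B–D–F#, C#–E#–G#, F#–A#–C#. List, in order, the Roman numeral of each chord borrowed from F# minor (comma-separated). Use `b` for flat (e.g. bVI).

F# major has the diatonic set F#, G#m, A#m, B, C#, D#m, E#dim. F#–A#–C# = F#, B–D#–F# = B and C#–E#–G# = C# are all diatonic. G#–B–D is not: scale degree 2 in F# major carries G#m (ii). In F# minor the chord on that degree is G#dim, so here it functions as ii°, borrowed from the parallel minor. B–D–F# is not: scale degree 4 in F# major carries B (IV). In F# minor the chord on that degree is Bm, so here it functions as iv, borrowed from the parallel minor.

ii°, iv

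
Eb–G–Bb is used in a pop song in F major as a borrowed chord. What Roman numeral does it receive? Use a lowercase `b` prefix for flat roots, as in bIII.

Eb is the lowered form of scale degree 7 in F major (the diatonic degree 7 is E). Diatonically F major has Edim (vii°) on that degree; Eb–G–Bb is instead the major chord native to F minor, so it takes the label bVII.

bVII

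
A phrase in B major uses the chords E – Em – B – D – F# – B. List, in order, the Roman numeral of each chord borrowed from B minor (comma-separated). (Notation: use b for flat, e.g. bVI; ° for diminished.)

iv, bIII

The diatonic triads in B major are B, C#m, D#m, E, F#, G#m, A#dim. E, B and F# are all diatonic. Em (E–G–B) is not: scale degree 4 in B major carries E (IV). In B minor the chord on that degree is Em, so here it functions as iv, borrowed from the parallel minor. D (D–F#–A) doesn't fit — on degree 3 B major would have D#m (iii). D is the degree-3 chord of B minor, so it is the borrowed bIII.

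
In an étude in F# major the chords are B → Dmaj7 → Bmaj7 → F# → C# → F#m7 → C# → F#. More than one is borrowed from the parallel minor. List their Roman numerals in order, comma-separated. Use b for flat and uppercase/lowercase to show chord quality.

bVImaj7, i7

In F# major the diatonic chords are F#, G#m, A#m, B, C#, D#m, E#dim. B, Bmaj7, F# and C# are all diatonic. But Dmaj7 (D–F#–A–C#) is foreign: the diatonic vi on degree 6 is D#m, whereas Dmaj7 comes from F# minor. It is labeled bVImaj7. But F#m7 (F#–A–C#–E) is foreign: the diatonic I on degree 1 is F#, whereas F#m7 comes from F# minor. It is labeled i7.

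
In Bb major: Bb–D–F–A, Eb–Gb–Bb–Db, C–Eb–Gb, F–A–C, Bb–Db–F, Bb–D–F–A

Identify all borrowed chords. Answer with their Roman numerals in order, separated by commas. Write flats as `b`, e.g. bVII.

The diatonic triads in Bb major are Bb, Cm, Dm, Eb, F, Gm, Adim. Bb–D–F–A = Bbmaj7 and F–A–C = F both belong to that set. Eb–Gb–Bb–Db doesn't fit — on degree 4 Bb major would have Eb (IV). Ebm7 is the degree-4 chord of Bb minor, so it is the borrowed iv7. C–Eb–Gb is not: scale degree 2 in Bb major carries Cm (ii). In Bb minor the chord on that degree is Cdim, so here it functions as ii°, borrowed from the parallel minor. But Bb–Db–F is foreign: the diatonic I on degree 1 is Bb, whereas Bbm comes from Bb minor. It is labeled i.

iv7, ii°, i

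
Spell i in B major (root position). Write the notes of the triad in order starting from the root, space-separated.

i is built on scale degree 1, which is B in both B major and its parallel. Stacking thirds in B minor on B gives B–D–F#.

B D F#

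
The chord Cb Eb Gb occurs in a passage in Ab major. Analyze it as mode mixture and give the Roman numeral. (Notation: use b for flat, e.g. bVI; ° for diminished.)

bIII

In Ab major scale degree 3 is C; Cb is its lowered form, from Ab minor. Cb–Eb–Gb is a major chord — the form found in Ab minor, not the diatonic iii (Cm). Borrowed into Ab major it is written bIII.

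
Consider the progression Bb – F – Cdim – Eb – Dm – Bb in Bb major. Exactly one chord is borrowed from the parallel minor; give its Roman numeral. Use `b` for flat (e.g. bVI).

ii°

In Bb major the diatonic chords are Bb, Cm, Dm, Eb, F, Gm, Adim. Bb, F, Eb and Dm are all diatonic. Cdim (C–Eb–Gb) doesn't fit — on degree 2 Bb major would have Cm (ii). Cdim is the degree-2 chord of Bb minor, so it is the borrowed ii°.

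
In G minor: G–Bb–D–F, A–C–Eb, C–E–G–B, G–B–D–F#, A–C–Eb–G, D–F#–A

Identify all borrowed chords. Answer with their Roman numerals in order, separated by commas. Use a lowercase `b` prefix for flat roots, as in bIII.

IVmaj7, Imaj7

The diatonic triads in G minor (with V from harmonic minor) are Gm, Adim, Bb, Cm, D, Eb, F. G–Bb–D–F = Gm7, A–C–Eb = Adim, A–C–Eb–G = Am7b5 and D–F#–A = D all belong to that set. C–E–G–B is not: scale degree 4 in G minor carries Cm (iv). In G major the chord on that degree is Cmaj7, so here it functions as IVmaj7, borrowed from the parallel major. G–B–D–F# doesn't fit — on degree 1 G minor would have Gm (i). Gmaj7 is the degree-1 chord of G major, so it is the borrowed Imaj7.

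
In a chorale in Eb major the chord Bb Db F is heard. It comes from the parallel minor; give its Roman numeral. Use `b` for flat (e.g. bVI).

Bb is scale degree 5 in Eb major. Bb–Db–F is a minor chord — the form found in Eb minor, not the diatonic V (Bb). Borrowed into Eb major it is written v.

v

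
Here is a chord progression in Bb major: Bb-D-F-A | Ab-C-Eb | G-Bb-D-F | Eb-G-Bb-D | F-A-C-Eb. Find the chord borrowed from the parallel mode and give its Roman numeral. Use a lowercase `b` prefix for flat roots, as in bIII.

bVII

The diatonic triads in Bb major are Bb, Cm, Dm, Eb, F, Gm, Adim. Of the given chords, Bb–D–F–A = Bbmaj7, G–Bb–D–F = Gm7, Eb–G–Bb–D = Ebmaj7 and F–A–C–Eb = F7 are diatonic. Ab–C–Eb is not: scale degree 7 in Bb major carries Adim (vii°). In Bb minor the chord on that degree is Ab, so here it functions as bVII, borrowed from the parallel minor.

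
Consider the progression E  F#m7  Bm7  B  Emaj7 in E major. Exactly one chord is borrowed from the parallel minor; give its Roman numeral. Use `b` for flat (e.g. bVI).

v7

In E major the diatonic chords are E, F#m, G#m, A, B, C#m, D#dim. Of the given chords, E, F#m7, B and Emaj7 are diatonic. Bm7 (B–D–F#–A) doesn't fit — on degree 5 E major would have B (V). Bm7 is the degree-5 chord of E minor, so it is the borrowed v7.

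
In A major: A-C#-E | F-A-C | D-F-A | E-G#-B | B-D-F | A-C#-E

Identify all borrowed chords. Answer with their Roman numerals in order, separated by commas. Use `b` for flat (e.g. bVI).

bVI, iv, ii°

The diatonic triads in A major are A, Bm, C#m, D, E, F#m, G#dim. Of the given chords, A–C#–E = A and E–G#–B = E are diatonic. F–A–C doesn't fit — on degree 6 A major would have F#m (vi). F is the degree-6 chord of A minor, so it is the borrowed bVI. But D–F–A is foreign: the diatonic IV on degree 4 is D, whereas Dm comes from A minor. It is labeled iv. But B–D–F is foreign: the diatonic ii on degree 2 is Bm, whereas Bdim comes from A minor. It is labeled ii°.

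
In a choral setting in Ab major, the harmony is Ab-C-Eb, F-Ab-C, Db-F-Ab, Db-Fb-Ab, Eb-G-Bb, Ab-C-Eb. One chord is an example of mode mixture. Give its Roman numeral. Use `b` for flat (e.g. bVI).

The diatonic triads in Ab major are Ab, Bbm, Cm, Db, Eb, Fm, Gdim. Ab–C–Eb = Ab, F–Ab–C = Fm, Db–F–Ab = Db and Eb–G–Bb = Eb are all diatonic. Db–Fb–Ab doesn't fit — on degree 4 Ab major would have Db (IV). Dbm is the degree-4 chord of Ab minor, so it is the borrowed iv.

iv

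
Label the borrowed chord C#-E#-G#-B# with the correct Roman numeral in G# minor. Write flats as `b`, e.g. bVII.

IVmaj7

The root C# is the diatonic 4th degree of G# minor; the borrowing shows in the chord quality. Diatonically G# minor has C#m (iv) on that degree; C#–E#–G#–B# is instead the major-seventh chord native to G# major, so it takes the label IVmaj7.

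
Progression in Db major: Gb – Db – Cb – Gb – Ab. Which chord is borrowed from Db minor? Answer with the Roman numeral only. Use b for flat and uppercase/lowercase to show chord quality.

The diatonic triads in Db major are Db, Ebm, Fm, Gb, Ab, Bbm, Cdim. Of the given chords, Gb, Db and Ab are diatonic. Cb (Cb–Eb–Gb) is not: scale degree 7 in Db major carries Cdim (vii°). In Db minor the chord on that degree is Cb, so here it functions as bVII, borrowed from the parallel minor.

bVII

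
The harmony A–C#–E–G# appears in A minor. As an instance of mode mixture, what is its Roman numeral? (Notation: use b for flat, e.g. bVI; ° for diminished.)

The root A is the diatonic 1st degree of A minor; the borrowing shows in the chord quality. A–C#–E–G# is a major-seventh chord — the form found in A major, not the diatonic i (Am). Borrowed into A minor it is written Imaj7.

Imaj7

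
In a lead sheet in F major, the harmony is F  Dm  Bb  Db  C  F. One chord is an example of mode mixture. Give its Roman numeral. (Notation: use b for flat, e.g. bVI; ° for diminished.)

bVI

In F major the diatonic chords are F, Gm, Am, Bb, C, Dm, Edim. Of the given chords, F, Dm, Bb and C are diatonic. Db (Db–F–Ab) doesn't fit — on degree 6 F major would have Dm (vi). Db is the degree-6 chord of F minor, so it is the borrowed bVI.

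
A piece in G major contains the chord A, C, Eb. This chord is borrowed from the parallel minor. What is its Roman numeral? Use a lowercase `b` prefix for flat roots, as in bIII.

A is scale degree 2 in G major. The diatonic chord on degree 2 would be Am (ii), but A–C–Eb is the diminished chord from G minor. As a borrowed chord it is labeled ii°.

ii°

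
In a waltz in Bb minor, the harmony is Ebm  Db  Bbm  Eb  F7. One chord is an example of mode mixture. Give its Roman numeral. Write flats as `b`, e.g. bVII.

The diatonic triads in Bb minor (with V from harmonic minor) are Bbm, Cdim, Db, Ebm, F, Gb, Ab. Of the given chords, Ebm, Db, Bbm and F7 are diatonic. Eb (Eb–G–Bb) doesn't fit — on degree 4 Bb minor would have Ebm (iv). Eb is the degree-4 chord of Bb major, so it is the borrowed IV.

IV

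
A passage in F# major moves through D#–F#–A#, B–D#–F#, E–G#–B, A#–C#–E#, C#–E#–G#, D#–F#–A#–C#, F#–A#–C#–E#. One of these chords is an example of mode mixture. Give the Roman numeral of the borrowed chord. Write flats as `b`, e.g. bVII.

bVII

In F# major the diatonic chords are F#, G#m, A#m, B, C#, D#m, E#dim. Of the given chords, D#–F#–A# = D#m, B–D#–F# = B, A#–C#–E# = A#m, C#–E#–G# = C#, D#–F#–A#–C# = D#m7 and F#–A#–C#–E# = F#maj7 are diatonic. But E–G#–B is foreign: the diatonic vii° on degree 7 is E#dim, whereas E comes from F# minor. It is labeled bVII.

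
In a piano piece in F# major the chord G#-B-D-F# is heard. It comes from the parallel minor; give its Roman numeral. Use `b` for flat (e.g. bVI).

G# is scale degree 2 in F# major. Diatonically F# major has G#m (ii) on that degree; G#–B–D–F# is instead the half-diminished-seventh chord native to F# minor, so it takes the label iiø7.

iiø7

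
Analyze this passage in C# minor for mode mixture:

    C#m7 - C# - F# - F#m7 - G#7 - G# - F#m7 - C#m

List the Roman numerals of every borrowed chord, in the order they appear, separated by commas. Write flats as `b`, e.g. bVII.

I, IV

In C# minor (with V from harmonic minor) the diatonic chords are C#m, D#dim, E, F#m, G#, A, B. C#m7, F#m7, G#7, G# and C#m are all diatonic. C# (C#–E#–G#) doesn't fit — on degree 1 C# minor would have C#m (i). C# is the degree-1 chord of C# major, so it is the borrowed I. F# (F#–A#–C#) doesn't fit — on degree 4 C# minor would have F#m (iv). F# is the degree-4 chord of C# major, so it is the borrowed IV.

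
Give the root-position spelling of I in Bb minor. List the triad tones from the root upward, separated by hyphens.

Bb-D-F

The root, Bb, is scale degree 1 — the same note in Bb minor and Bb major; only the chord quality changes. Stacking thirds in Bb major on Bb gives Bb–D–F.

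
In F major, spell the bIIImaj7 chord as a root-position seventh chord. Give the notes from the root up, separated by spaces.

Ab C Eb G

Scale degree 3 in F major is A. bIIImaj7 uses the lowered form, Ab, taken from F minor. Building the major-seventh chord from the parallel minor on Ab: Ab–C–Eb–G.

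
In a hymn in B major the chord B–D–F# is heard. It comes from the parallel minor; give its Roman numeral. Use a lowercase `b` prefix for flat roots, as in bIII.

B is scale degree 1 in B major. Diatonically B major has B (I) on that degree; B–D–F# is instead the minor chord native to B minor, so it takes the label i.

i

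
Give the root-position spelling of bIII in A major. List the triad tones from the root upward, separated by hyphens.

Scale degree 3 in A major is C#. bIII uses the lowered form, C, taken from A minor. Building the major chord from the parallel minor on C: C–E–G.

C-E-G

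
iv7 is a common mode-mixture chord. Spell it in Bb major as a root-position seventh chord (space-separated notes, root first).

The root, Eb, is scale degree 4 — the same note in Bb major and Bb minor; only the chord quality changes. Stacking thirds in Bb minor on Eb gives Eb–Gb–Bb–Db.

Eb Gb Bb Db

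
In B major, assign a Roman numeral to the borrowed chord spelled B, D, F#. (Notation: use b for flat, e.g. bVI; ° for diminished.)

The root B is the diatonic 1st degree of B major; the borrowing shows in the chord quality. B–D–F# is a minor chord — the form found in B minor, not the diatonic I (B). Borrowed into B major it is written i.

i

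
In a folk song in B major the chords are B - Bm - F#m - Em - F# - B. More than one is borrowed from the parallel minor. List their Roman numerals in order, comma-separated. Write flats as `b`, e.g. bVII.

i, v, iv

B major has the diatonic set B, C#m, D#m, E, F#, G#m, A#dim. B and F# are both diatonic. But Bm (B–D–F#) is foreign: the diatonic I on degree 1 is B, whereas Bm comes from B minor. It is labeled i. F#m (F#–A–C#) is not: scale degree 5 in B major carries F# (V). In B minor the chord on that degree is F#m, so here it functions as v, borrowed from the parallel minor. But Em (E–G–B) is foreign: the diatonic IV on degree 4 is E, whereas Em comes from B minor. It is labeled iv.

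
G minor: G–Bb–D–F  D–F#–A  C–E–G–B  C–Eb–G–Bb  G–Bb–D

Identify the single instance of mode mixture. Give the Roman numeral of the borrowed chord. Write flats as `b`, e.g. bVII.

IVmaj7

The diatonic triads in G minor (with V from harmonic minor) are Gm, Adim, Bb, Cm, D, Eb, F. Of the given chords, G–Bb–D–F = Gm7, D–F#–A = D, C–Eb–G–Bb = Cm7 and G–Bb–D = Gm are diatonic. C–E–G–B is not: scale degree 4 in G minor carries Cm (iv). In G major the chord on that degree is Cmaj7, so here it functions as IVmaj7, borrowed from the parallel major.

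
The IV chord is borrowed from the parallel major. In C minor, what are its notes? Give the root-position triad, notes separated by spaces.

F A C

The root, F, is scale degree 4 — the same note in C minor and C major; only the chord quality changes. Stacking thirds in C major on F gives F–A–C.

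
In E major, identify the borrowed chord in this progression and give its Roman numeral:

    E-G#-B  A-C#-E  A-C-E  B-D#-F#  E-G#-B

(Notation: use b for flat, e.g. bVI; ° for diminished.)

The diatonic triads in E major are E, F#m, G#m, A, B, C#m, D#dim. E–G#–B = E, A–C#–E = A and B–D#–F# = B all belong to that set. But A–C–E is foreign: the diatonic IV on degree 4 is A, whereas Am comes from E minor. It is labeled iv.

iv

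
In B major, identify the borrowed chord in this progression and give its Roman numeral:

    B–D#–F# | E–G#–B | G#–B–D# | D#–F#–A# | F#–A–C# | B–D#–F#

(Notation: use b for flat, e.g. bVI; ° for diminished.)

v

The diatonic triads in B major are B, C#m, D#m, E, F#, G#m, A#dim. Of the given chords, B–D#–F# = B, E–G#–B = E, G#–B–D# = G#m and D#–F#–A# = D#m are diatonic. But F#–A–C# is foreign: the diatonic V on degree 5 is F#, whereas F#m comes from B minor. It is labeled v.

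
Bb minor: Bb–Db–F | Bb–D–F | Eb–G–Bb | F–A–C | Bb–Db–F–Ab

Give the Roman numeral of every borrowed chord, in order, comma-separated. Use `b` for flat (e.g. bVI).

In Bb minor (with V from harmonic minor) the diatonic chords are Bbm, Cdim, Db, Ebm, F, Gb, Ab. Bb–Db–F = Bbm, F–A–C = F and Bb–Db–F–Ab = Bbm7 are all diatonic. Bb–D–F doesn't fit — on degree 1 Bb minor would have Bbm (i). Bb is the degree-1 chord of Bb major, so it is the borrowed I. But Eb–G–Bb is foreign: the diatonic iv on degree 4 is Ebm, whereas Eb comes from Bb major. It is labeled IV.

I, IV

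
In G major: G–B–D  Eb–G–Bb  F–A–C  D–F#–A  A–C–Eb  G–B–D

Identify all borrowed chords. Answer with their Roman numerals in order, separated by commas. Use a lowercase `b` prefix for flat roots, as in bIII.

bVI, bVII, ii°

The diatonic triads in G major are G, Am, Bm, C, D, Em, F#dim. G–B–D = G and D–F#–A = D are both diatonic. But Eb–G–Bb is foreign: the diatonic vi on degree 6 is Em, whereas Eb comes from G minor. It is labeled bVI. F–A–C doesn't fit — on degree 7 G major would have F#dim (vii°). F is the degree-7 chord of G minor, so it is the borrowed bVII. A–C–Eb is not: scale degree 2 in G major carries Am (ii). In G minor the chord on that degree is Adim, so here it functions as ii°, borrowed from the parallel minor.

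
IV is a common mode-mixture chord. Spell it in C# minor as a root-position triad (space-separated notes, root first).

IV is built on scale degree 4, which is F# in both C# minor and its parallel. Stacking thirds in C# major on F# gives F#–A#–C#.

F# A# C#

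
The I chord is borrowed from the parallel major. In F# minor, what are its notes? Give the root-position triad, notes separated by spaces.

F# A# C#

I is built on scale degree 1, which is F# in both F# minor and its parallel. Stacking thirds in F# major on F# gives F#–A#–C#.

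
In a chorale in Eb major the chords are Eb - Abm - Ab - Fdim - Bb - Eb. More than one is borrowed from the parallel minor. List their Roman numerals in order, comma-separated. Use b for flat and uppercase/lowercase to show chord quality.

iv, ii°

In Eb major the diatonic chords are Eb, Fm, Gm, Ab, Bb, Cm, Ddim. Eb, Ab and Bb are all diatonic. But Abm (Ab–Cb–Eb) is foreign: the diatonic IV on degree 4 is Ab, whereas Abm comes from Eb minor. It is labeled iv. But Fdim (F–Ab–Cb) is foreign: the diatonic ii on degree 2 is Fm, whereas Fdim comes from Eb minor. It is labeled ii°.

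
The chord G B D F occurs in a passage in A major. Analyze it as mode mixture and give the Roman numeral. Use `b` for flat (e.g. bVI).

The root G is the lowered 7th scale degree — diatonically A major has G# there. The diatonic chord on degree 7 would be G#dim (vii°), but G–B–D–F is the dominant-seventh chord from A minor. As a borrowed chord it is labeled bVII7.

bVII7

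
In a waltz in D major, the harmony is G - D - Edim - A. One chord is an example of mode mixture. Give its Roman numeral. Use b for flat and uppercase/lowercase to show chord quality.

ii°

D major has the diatonic set D, Em, F#m, G, A, Bm, C#dim. Of the given chords, G, D and A are diatonic. Edim (E–G–Bb) is not: scale degree 2 in D major carries Em (ii). In D minor the chord on that degree is Edim, so here it functions as ii°, borrowed from the parallel minor.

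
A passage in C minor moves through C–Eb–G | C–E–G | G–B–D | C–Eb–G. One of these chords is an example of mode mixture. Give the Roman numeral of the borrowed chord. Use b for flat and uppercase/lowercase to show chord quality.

The diatonic triads in C minor (with V from harmonic minor) are Cm, Ddim, Eb, Fm, G, Ab, Bb. C–Eb–G = Cm and G–B–D = G are both diatonic. C–E–G is not: scale degree 1 in C minor carries Cm (i). In C major the chord on that degree is C, so here it functions as I, borrowed from the parallel major.

I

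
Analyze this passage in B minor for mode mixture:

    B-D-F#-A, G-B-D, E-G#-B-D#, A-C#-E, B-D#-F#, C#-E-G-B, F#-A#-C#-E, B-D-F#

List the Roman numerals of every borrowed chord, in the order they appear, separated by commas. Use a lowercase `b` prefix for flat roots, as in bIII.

IVmaj7, I

The diatonic triads in B minor (with V from harmonic minor) are Bm, C#dim, D, Em, F#, G, A. B–D–F#–A = Bm7, G–B–D = G, A–C#–E = A, C#–E–G–B = C#m7b5, F#–A#–C#–E = F#7 and B–D–F# = Bm all belong to that set. E–G#–B–D# doesn't fit — on degree 4 B minor would have Em (iv). Emaj7 is the degree-4 chord of B major, so it is the borrowed IVmaj7. B–D#–F# doesn't fit — on degree 1 B minor would have Bm (i). B is the degree-1 chord of B major, so it is the borrowed I.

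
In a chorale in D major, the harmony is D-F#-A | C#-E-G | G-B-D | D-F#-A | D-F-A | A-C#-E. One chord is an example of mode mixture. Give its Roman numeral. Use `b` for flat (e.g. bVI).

i

The diatonic triads in D major are D, Em, F#m, G, A, Bm, C#dim. Of the given chords, D–F#–A = D, C#–E–G = C#dim, G–B–D = G and A–C#–E = A are diatonic. But D–F–A is foreign: the diatonic I on degree 1 is D, whereas Dm comes from D minor. It is labeled i.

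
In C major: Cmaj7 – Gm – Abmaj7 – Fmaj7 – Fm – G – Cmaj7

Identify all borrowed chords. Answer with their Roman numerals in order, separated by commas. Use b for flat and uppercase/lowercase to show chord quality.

v, bVImaj7, iv

In C major the diatonic chords are C, Dm, Em, F, G, Am, Bdim. Cmaj7, Fmaj7 and G all belong to that set. Gm (G–Bb–D) is not: scale degree 5 in C major carries G (V). In C minor the chord on that degree is Gm, so here it functions as v, borrowed from the parallel minor. Abmaj7 (Ab–C–Eb–G) doesn't fit — on degree 6 C major would have Am (vi). Abmaj7 is the degree-6 chord of C minor, so it is the borrowed bVImaj7. But Fm (F–Ab–C) is foreign: the diatonic IV on degree 4 is F, whereas Fm comes from C minor. It is labeled iv.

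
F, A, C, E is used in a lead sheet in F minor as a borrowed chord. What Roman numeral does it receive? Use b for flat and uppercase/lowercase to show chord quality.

Imaj7

The root F is the diatonic 1st degree of F minor; the borrowing shows in the chord quality. F–A–C–E is a major-seventh chord — the form found in F major, not the diatonic i (Fm). Borrowed into F minor it is written Imaj7.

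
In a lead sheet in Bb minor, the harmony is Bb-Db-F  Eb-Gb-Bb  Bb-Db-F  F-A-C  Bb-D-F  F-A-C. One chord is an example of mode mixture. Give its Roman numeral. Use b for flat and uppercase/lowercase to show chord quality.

The diatonic triads in Bb minor (with V from harmonic minor) are Bbm, Cdim, Db, Ebm, F, Gb, Ab. Bb–Db–F = Bbm, Eb–Gb–Bb = Ebm and F–A–C = F are all diatonic. But Bb–D–F is foreign: the diatonic i on degree 1 is Bbm, whereas Bb comes from Bb major. It is labeled I.

I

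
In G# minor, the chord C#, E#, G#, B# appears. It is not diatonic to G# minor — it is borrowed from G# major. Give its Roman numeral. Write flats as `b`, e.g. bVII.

C# is scale degree 4 in G# minor. Diatonically G# minor has C#m (iv) on that degree; C#–E#–G#–B# is instead the major-seventh chord native to G# major, so it takes the label IVmaj7.

IVmaj7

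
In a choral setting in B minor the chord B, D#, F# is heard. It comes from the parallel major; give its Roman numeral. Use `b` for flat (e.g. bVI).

The root B is the diatonic 1st degree of B minor; the borrowing shows in the chord quality. The diatonic chord on degree 1 would be Bm (i), but B–D#–F# is the major chord from B major. As a borrowed chord it is labeled I.

I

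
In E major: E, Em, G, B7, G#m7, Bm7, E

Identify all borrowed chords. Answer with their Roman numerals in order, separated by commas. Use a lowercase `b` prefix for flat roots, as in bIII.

i, bIII, v7

E major has the diatonic set E, F#m, G#m, A, B, C#m, D#dim. E, B7 and G#m7 are all diatonic. But Em (E–G–B) is foreign: the diatonic I on degree 1 is E, whereas Em comes from E minor. It is labeled i. G (G–B–D) doesn't fit — on degree 3 E major would have G#m (iii). G is the degree-3 chord of E minor, so it is the borrowed bIII. Bm7 (B–D–F#–A) is not: scale degree 5 in E major carries B (V). In E minor the chord on that degree is Bm7, so here it functions as v7, borrowed from the parallel minor.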